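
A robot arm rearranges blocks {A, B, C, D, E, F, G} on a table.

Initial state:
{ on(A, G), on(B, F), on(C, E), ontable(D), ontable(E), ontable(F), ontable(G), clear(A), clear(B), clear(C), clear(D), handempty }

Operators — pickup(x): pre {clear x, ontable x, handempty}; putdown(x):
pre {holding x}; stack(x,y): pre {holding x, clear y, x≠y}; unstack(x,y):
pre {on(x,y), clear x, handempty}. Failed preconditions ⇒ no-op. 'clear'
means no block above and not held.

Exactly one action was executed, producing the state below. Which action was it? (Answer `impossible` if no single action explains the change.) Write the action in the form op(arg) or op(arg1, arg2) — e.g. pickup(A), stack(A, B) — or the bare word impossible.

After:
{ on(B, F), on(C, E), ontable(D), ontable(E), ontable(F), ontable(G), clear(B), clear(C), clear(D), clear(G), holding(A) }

target: towers=[D; E/C; F/B; G] holding=A
     unstack(B, F) → towers=[D; E/C; F; G/A] holding=B
         pickup(D) → towers=[E/C; F/B; G/A] holding=D
     unstack(A, G) → towers=[D; E/C; F/B; G] holding=A  ← match
     unstack(C, E) → towers=[D; E; F/B; G/A] holding=C

unstack(A, G)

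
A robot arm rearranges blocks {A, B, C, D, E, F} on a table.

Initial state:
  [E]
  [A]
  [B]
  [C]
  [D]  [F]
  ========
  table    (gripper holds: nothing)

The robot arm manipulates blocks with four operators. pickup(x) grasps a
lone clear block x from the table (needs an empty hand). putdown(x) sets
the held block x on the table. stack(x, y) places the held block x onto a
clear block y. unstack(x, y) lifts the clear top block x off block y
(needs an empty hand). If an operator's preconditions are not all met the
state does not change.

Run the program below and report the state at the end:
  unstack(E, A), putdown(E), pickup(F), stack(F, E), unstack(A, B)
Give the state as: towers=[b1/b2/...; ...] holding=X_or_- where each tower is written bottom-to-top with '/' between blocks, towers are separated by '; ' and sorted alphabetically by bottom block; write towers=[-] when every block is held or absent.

step 1 (unstack(E, A)): towers=[D/C/B/A; F] holding=E
step 2 (putdown(E)): towers=[D/C/B/A; E; F] holding=-
step 3 (pickup(F)): towers=[D/C/B/A; E] holding=F
step 4 (stack(F, E)): towers=[D/C/B/A; E/F] holding=-
step 5 (unstack(A, B)): towers=[D/C/B; E/F] holding=A

towers=[D/C/B; E/F] holding=A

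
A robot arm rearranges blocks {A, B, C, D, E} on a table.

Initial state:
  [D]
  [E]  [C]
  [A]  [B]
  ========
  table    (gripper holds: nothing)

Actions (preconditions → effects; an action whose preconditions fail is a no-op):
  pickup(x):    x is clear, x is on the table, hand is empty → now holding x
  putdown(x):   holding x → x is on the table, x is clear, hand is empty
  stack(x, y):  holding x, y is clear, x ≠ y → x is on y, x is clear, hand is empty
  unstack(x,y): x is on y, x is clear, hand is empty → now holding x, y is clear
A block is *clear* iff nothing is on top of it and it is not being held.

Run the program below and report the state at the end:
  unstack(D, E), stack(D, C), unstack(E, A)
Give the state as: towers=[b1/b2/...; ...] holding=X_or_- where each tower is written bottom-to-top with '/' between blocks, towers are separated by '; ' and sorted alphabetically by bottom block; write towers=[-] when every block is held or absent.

towers=[A; B/C/D] holding=E

step 1 (unstack(D, E)): towers=[A/E; B/C] holding=D
step 2 (stack(D, C)): towers=[A/E; B/C/D] holding=-
step 3 (unstack(E, A)): towers=[A; B/C/D] holding=E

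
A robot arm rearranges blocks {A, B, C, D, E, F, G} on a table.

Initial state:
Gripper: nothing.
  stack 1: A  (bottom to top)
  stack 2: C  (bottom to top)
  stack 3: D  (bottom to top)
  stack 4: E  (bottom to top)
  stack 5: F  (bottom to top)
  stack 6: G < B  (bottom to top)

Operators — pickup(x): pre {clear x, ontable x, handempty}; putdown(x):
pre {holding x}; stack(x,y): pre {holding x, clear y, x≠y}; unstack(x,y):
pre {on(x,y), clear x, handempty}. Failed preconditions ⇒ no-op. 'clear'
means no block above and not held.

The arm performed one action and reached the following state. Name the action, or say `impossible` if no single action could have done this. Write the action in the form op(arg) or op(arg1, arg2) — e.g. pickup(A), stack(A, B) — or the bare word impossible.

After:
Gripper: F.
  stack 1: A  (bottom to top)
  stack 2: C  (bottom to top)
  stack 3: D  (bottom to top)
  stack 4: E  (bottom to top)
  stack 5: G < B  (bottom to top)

target: towers=[A; C; D; E; G/B] holding=F
     unstack(B, G) → towers=[A; C; D; E; F; G] holding=B
         pickup(F) → towers=[A; C; D; E; G/B] holding=F  ← match
         pickup(D) → towers=[A; C; E; F; G/B] holding=D
         pickup(A) → towers=[C; D; E; F; G/B] holding=A
         pickup(E) → towers=[A; C; D; F; G/B] holding=E
         pickup(C) → towers=[A; D; E; F; G/B] holding=C

pickup(F)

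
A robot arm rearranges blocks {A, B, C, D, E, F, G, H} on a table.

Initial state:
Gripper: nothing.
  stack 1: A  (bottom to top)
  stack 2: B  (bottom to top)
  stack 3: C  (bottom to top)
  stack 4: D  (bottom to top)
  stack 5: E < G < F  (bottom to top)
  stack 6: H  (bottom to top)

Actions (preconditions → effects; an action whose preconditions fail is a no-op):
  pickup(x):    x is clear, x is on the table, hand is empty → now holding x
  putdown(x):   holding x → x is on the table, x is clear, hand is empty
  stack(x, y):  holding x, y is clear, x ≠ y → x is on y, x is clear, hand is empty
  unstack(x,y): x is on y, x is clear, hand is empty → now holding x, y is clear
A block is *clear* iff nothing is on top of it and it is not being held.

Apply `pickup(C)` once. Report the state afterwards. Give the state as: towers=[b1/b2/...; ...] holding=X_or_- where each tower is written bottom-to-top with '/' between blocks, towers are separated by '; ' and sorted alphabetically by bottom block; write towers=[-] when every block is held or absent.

before: towers=[A; B; C; D; E/G/F; H] holding=-
pre[pickup(C)]: clear(C) ✓, ontable(C) ✓, handempty ✓
all met → apply pickup(C)
after:  towers=[A; B; D; E/G/F; H] holding=C

towers=[A; B; D; E/G/F; H] holding=C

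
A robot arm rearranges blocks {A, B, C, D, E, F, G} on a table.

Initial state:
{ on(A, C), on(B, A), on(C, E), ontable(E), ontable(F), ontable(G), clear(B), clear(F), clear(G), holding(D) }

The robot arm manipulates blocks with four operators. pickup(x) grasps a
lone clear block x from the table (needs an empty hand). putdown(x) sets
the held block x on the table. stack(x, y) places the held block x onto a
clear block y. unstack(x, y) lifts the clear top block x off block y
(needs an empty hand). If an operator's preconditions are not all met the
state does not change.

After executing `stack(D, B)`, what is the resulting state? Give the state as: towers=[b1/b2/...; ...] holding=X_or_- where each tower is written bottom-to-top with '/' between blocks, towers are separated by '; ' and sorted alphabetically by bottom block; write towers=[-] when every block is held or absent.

before: towers=[E/C/A/B; F; G] holding=D
pre[stack(D, B)]: holding(D) ok, clear(B) ok, D≠B ok
all met → apply stack(D, B)
after:  towers=[E/C/A/B/D; F; G] holding=-

towers=[E/C/A/B/D; F; G] holding=-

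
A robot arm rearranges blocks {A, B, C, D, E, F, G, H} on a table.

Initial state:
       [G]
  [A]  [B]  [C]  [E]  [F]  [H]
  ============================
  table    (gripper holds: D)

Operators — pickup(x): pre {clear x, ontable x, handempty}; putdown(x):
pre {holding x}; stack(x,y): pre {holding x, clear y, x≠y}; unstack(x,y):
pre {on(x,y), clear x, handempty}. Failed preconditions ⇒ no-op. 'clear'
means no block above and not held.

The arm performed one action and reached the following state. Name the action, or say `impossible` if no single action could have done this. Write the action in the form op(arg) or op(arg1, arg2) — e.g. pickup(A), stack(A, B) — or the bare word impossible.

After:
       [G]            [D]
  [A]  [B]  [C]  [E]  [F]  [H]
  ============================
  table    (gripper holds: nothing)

stack(D, F)

target: towers=[A; B/G; C; E; F/D; H] holding=-
        putdown(D) → towers=[A; B/G; C; D; E; F; H] holding=-
       stack(D, G) → towers=[A; B/G/D; C; E; F; H] holding=-
       stack(D, A) → towers=[A/D; B/G; C; E; F; H] holding=-
       stack(D, E) → towers=[A; B/G; C; E/D; F; H] holding=-
       stack(D, H) → towers=[A; B/G; C; E; F; H/D] holding=-
       stack(D, F) → towers=[A; B/G; C; E; F/D; H] holding=-  ← match
       stack(D, C) → towers=[A; B/G; C/D; E; F; H] holding=-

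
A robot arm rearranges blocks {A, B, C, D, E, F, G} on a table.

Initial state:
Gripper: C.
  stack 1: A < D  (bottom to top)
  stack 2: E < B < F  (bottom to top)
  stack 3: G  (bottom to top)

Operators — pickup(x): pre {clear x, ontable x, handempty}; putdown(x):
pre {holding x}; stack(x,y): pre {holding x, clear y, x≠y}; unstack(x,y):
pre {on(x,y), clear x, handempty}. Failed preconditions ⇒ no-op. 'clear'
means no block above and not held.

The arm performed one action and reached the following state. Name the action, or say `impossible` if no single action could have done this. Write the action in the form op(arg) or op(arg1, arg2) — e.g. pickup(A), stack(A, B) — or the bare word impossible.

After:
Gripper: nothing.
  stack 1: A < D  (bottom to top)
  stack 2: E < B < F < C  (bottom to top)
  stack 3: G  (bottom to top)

target: towers=[A/D; E/B/F/C; G] holding=-
        putdown(C) → towers=[A/D; C; E/B/F; G] holding=-
       stack(C, F) → towers=[A/D; E/B/F/C; G] holding=-  ← match
       stack(C, G) → towers=[A/D; E/B/F; G/C] holding=-
       stack(C, D) → towers=[A/D/C; E/B/F; G] holding=-

stack(C, F)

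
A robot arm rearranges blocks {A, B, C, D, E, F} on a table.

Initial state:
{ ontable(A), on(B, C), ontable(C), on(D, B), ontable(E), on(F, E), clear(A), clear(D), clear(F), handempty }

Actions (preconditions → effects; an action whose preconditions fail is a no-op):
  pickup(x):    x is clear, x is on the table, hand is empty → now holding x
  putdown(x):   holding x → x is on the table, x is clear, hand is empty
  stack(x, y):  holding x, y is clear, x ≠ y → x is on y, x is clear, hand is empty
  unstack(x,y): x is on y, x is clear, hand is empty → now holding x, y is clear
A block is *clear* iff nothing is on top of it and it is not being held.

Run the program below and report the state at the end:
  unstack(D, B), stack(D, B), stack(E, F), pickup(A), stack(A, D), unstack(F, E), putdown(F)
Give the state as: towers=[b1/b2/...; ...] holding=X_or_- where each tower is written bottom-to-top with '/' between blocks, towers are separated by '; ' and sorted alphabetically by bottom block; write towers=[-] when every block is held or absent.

step 1 (unstack(D, B)): towers=[A; C/B; E/F] holding=D
step 2 (stack(D, B)): towers=[A; C/B/D; E/F] holding=-
step 3 (stack(E, F)) [no-op]: towers=[A; C/B/D; E/F] holding=-
step 4 (pickup(A)): towers=[C/B/D; E/F] holding=A
step 5 (stack(A, D)): towers=[C/B/D/A; E/F] holding=-
step 6 (unstack(F, E)): towers=[C/B/D/A; E] holding=F
step 7 (putdown(F)): towers=[C/B/D/A; E; F] holding=-

towers=[C/B/D/A; E; F] holding=-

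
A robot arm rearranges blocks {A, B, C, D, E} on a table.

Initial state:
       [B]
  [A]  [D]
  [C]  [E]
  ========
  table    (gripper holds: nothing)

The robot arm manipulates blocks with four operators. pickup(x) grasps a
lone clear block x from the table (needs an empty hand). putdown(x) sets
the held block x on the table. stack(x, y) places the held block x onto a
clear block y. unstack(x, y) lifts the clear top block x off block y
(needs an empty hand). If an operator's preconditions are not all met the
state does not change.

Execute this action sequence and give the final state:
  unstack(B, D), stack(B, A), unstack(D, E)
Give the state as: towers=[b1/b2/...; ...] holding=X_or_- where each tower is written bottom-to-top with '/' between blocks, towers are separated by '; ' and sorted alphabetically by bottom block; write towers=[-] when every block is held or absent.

towers=[C/A/B; E] holding=D

step 1 (unstack(B, D)): towers=[C/A; E/D] holding=B
step 2 (stack(B, A)): towers=[C/A/B; E/D] holding=-
step 3 (unstack(D, E)): towers=[C/A/B; E] holding=D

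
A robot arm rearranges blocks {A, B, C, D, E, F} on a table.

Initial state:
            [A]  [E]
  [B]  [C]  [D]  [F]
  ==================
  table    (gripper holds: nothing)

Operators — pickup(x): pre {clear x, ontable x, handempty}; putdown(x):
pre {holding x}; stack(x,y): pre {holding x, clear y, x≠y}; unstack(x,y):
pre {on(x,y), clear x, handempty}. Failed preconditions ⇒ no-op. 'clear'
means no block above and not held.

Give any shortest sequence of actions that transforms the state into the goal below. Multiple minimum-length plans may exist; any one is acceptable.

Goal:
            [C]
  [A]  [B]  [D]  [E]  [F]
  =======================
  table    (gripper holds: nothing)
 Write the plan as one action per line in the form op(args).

step 1 (unstack(A, D)): towers=[B; C; D; F/E] holding=A
step 2 (putdown(A)): towers=[A; B; C; D; F/E] holding=-
step 3 (unstack(E, F)): towers=[A; B; C; D; F] holding=E
step 4 (putdown(E)): towers=[A; B; C; D; E; F] holding=-
step 5 (pickup(C)): towers=[A; B; D; E; F] holding=C
step 6 (stack(C, D)): towers=[A; B; D/C; E; F] holding=-
goal check: towers=[A; B; D/C; E; F] holding=- — reached (length 6, optimal by BFS)

unstack(A, D)
putdown(A)
unstack(E, F)
putdown(E)
pickup(C)
stack(C, D)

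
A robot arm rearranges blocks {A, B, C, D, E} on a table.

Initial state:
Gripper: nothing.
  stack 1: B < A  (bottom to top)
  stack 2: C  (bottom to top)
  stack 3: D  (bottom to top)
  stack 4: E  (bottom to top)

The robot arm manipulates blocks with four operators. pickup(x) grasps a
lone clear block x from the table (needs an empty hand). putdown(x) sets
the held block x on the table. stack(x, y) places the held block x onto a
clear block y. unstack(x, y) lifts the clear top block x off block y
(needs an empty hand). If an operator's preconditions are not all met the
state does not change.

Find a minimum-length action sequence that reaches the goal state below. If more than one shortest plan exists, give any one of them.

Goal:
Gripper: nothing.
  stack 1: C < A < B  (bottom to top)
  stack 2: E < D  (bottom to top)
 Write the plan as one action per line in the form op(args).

pickup(D)
stack(D, E)
unstack(A, B)
stack(A, C)
pickup(B)
stack(B, A)

step 1 (pickup(D)): towers=[B/A; C; E] holding=D
step 2 (stack(D, E)): towers=[B/A; C; E/D] holding=-
step 3 (unstack(A, B)): towers=[B; C; E/D] holding=A
step 4 (stack(A, C)): towers=[B; C/A; E/D] holding=-
step 5 (pickup(B)): towers=[C/A; E/D] holding=B
step 6 (stack(B, A)): towers=[C/A/B; E/D] holding=-
goal check: towers=[C/A/B; E/D] holding=- — reached (length 6, optimal by BFS)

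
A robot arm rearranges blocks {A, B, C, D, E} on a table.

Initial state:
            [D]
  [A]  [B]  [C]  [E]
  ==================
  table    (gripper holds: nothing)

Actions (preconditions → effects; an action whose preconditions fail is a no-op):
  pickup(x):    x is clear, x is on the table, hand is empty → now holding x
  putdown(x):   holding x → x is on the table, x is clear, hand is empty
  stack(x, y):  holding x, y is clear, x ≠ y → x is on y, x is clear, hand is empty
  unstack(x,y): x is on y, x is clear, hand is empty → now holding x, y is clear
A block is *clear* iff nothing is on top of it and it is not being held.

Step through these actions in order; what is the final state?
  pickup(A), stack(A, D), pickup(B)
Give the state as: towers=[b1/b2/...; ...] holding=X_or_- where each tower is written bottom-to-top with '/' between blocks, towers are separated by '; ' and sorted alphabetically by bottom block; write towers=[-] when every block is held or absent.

towers=[C/D/A; E] holding=B

step 1 (pickup(A)): towers=[B; C/D; E] holding=A
step 2 (stack(A, D)): towers=[B; C/D/A; E] holding=-
step 3 (pickup(B)): towers=[C/D/A; E] holding=B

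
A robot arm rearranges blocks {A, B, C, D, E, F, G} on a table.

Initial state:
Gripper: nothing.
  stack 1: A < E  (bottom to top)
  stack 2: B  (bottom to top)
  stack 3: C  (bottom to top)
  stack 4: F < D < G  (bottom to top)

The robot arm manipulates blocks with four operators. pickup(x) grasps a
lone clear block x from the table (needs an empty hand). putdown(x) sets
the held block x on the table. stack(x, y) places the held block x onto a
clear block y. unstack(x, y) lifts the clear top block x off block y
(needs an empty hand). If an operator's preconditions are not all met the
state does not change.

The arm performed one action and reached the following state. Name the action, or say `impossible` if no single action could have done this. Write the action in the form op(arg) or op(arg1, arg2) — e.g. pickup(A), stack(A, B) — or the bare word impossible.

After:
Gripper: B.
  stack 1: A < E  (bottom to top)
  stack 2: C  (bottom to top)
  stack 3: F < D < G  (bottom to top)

pickup(B)

target: towers=[A/E; C; F/D/G] holding=B
         pickup(B) → towers=[A/E; C; F/D/G] holding=B  ← match
     unstack(G, D) → towers=[A/E; B; C; F/D] holding=G
     unstack(E, A) → towers=[A; B; C; F/D/G] holding=E
         pickup(C) → towers=[A/E; B; F/D/G] holding=C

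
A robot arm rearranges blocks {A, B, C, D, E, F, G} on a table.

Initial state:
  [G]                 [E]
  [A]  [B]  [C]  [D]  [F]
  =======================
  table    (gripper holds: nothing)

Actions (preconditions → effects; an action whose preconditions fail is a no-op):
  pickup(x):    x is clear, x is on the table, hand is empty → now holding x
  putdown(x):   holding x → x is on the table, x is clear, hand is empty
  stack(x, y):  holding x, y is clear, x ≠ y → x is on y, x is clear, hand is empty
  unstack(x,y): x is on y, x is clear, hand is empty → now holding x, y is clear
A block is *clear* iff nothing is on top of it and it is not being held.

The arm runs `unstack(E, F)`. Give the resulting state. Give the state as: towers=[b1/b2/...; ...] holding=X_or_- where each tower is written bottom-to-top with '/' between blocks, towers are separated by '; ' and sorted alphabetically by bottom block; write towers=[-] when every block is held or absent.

before: towers=[A/G; B; C; D; F/E] holding=-
pre[unstack(E, F)]: on(E,F) ✓, clear(E) ✓, handempty ✓
all met → apply unstack(E, F)
after:  towers=[A/G; B; C; D; F] holding=E

towers=[A/G; B; C; D; F] holding=E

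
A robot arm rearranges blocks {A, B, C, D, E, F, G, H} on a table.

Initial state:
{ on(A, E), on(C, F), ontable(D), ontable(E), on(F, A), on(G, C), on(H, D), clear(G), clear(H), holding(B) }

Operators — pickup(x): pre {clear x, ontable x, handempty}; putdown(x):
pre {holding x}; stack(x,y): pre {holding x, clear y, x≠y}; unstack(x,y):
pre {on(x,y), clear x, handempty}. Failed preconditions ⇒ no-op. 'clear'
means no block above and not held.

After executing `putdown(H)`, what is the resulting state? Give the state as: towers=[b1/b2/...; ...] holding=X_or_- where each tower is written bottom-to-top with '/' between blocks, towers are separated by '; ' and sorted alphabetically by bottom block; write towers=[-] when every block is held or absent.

towers=[D/H; E/A/F/C/G] holding=B

before: towers=[D/H; E/A/F/C/G] holding=B
pre[putdown(H)]: holding(H) no
holding(H) unmet → putdown(H) is a no-op
after:  towers=[D/H; E/A/F/C/G] holding=B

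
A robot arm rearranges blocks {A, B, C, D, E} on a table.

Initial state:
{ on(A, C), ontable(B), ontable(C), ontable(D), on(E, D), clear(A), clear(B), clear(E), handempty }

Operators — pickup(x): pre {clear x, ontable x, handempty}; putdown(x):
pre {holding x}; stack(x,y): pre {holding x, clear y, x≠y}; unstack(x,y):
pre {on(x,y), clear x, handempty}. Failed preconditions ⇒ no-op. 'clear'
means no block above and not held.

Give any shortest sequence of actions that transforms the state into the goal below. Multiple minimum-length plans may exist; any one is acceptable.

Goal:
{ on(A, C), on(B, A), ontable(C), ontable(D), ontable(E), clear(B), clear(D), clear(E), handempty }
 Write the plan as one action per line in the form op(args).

pickup(B)
stack(B, A)
unstack(E, D)
putdown(E)

step 1 (pickup(B)): towers=[C/A; D/E] holding=B
step 2 (stack(B, A)): towers=[C/A/B; D/E] holding=-
step 3 (unstack(E, D)): towers=[C/A/B; D] holding=E
step 4 (putdown(E)): towers=[C/A/B; D; E] holding=-
goal check: towers=[C/A/B; D; E] holding=- — reached (length 4, optimal by BFS)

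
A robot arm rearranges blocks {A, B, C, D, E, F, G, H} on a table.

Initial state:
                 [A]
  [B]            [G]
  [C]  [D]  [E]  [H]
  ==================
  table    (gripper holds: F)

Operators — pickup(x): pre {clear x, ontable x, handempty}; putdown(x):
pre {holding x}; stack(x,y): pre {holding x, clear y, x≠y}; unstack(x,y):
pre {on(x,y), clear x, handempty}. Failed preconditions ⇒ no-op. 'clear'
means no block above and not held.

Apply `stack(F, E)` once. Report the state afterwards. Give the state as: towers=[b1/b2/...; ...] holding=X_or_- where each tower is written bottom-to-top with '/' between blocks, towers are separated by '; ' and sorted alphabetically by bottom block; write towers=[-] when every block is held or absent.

towers=[C/B; D; E/F; H/G/A] holding=-

before: towers=[C/B; D; E; H/G/A] holding=F
pre[stack(F, E)]: holding(F) ✓, clear(E) ✓, F≠E ✓
all met → apply stack(F, E)
after:  towers=[C/B; D; E/F; H/G/A] holding=-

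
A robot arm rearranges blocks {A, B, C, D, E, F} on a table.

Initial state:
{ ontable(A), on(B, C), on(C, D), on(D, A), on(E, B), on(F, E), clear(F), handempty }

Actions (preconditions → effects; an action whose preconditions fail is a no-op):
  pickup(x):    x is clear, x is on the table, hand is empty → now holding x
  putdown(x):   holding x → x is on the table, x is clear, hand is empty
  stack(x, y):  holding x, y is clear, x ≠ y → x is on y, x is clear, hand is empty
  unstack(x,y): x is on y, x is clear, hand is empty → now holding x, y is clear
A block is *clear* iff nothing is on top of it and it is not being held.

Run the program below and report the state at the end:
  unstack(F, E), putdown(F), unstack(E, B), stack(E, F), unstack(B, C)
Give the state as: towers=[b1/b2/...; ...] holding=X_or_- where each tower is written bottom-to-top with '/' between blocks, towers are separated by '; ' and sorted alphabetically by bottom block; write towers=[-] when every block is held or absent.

towers=[A/D/C; F/E] holding=B

step 1 (unstack(F, E)): towers=[A/D/C/B/E] holding=F
step 2 (putdown(F)): towers=[A/D/C/B/E; F] holding=-
step 3 (unstack(E, B)): towers=[A/D/C/B; F] holding=E
step 4 (stack(E, F)): towers=[A/D/C/B; F/E] holding=-
step 5 (unstack(B, C)): towers=[A/D/C; F/E] holding=B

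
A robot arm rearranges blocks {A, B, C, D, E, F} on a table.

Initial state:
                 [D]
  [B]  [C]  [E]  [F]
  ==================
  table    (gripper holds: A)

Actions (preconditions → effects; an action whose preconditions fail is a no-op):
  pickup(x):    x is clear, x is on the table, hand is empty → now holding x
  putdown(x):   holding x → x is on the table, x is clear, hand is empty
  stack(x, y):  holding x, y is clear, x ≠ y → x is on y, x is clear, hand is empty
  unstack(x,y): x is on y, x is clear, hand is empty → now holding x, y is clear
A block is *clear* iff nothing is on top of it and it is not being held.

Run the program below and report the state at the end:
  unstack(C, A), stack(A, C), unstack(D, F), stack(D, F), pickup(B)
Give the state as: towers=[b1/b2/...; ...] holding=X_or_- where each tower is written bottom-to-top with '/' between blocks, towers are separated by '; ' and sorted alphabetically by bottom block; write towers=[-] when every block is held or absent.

step 1 (unstack(C, A)) [no-op]: towers=[B; C; E; F/D] holding=A
step 2 (stack(A, C)): towers=[B; C/A; E; F/D] holding=-
step 3 (unstack(D, F)): towers=[B; C/A; E; F] holding=D
step 4 (stack(D, F)): towers=[B; C/A; E; F/D] holding=-
step 5 (pickup(B)): towers=[C/A; E; F/D] holding=B

towers=[C/A; E; F/D] holding=B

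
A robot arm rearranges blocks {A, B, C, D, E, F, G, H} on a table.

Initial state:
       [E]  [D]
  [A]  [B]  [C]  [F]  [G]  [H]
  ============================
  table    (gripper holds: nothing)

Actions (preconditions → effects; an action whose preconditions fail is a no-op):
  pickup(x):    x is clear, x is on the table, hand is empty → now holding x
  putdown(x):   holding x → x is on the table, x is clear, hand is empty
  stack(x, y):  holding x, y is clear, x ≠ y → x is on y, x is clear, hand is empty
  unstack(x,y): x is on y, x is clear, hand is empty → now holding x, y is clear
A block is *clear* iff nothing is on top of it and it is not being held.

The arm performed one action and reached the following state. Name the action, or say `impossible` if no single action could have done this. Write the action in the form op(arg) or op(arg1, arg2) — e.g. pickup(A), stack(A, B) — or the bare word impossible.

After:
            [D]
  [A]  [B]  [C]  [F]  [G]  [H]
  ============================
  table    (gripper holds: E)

target: towers=[A; B; C/D; F; G; H] holding=E
         pickup(G) → towers=[A; B/E; C/D; F; H] holding=G
         pickup(A) → towers=[B/E; C/D; F; G; H] holding=A
     unstack(E, B) → towers=[A; B; C/D; F; G; H] holding=E  ← match
         pickup(H) → towers=[A; B/E; C/D; F; G] holding=H
         pickup(F) → towers=[A; B/E; C/D; G; H] holding=F
     unstack(D, C) → towers=[A; B/E; C; F; G; H] holding=D

unstack(E, B)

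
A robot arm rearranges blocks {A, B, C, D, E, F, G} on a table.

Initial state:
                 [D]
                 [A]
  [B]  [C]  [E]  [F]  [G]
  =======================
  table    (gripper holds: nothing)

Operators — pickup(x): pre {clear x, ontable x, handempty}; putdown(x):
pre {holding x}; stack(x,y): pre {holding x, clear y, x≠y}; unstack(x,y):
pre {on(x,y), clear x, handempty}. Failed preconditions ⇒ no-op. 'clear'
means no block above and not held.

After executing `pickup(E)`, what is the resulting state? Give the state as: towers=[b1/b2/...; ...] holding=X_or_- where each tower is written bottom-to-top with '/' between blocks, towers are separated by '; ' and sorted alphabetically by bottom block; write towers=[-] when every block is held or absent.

towers=[B; C; F/A/D; G] holding=E

before: towers=[B; C; E; F/A/D; G] holding=-
pre[pickup(E)]: clear(E) ok, ontable(E) ok, handempty ok
all met → apply pickup(E)
after:  towers=[B; C; F/A/D; G] holding=E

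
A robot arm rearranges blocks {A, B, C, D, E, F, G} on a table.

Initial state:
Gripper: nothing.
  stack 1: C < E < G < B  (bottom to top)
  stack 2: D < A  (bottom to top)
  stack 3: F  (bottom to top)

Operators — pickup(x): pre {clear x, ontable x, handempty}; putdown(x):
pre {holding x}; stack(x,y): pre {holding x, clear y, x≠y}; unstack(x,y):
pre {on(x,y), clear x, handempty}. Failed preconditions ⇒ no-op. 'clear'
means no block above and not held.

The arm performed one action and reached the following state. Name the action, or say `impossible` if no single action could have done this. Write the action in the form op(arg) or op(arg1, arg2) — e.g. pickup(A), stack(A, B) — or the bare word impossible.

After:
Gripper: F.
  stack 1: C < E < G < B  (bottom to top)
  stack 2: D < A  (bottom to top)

target: towers=[C/E/G/B; D/A] holding=F
     unstack(B, G) → towers=[C/E/G; D/A; F] holding=B
         pickup(F) → towers=[C/E/G/B; D/A] holding=F  ← match
     unstack(A, D) → towers=[C/E/G/B; D; F] holding=A

pickup(F)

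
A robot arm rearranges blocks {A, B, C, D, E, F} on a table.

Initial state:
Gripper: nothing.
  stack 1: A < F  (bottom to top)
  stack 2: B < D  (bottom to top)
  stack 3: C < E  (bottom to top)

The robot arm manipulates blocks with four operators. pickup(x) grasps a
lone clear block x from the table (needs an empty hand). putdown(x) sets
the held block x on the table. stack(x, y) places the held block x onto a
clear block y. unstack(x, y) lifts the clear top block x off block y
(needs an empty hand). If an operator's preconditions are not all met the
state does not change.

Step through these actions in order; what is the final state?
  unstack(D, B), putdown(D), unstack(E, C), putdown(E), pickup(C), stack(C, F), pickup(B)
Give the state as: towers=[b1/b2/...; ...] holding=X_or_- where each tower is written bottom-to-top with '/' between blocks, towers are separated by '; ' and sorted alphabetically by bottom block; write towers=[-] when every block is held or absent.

towers=[A/F/C; D; E] holding=B

step 1 (unstack(D, B)): towers=[A/F; B; C/E] holding=D
step 2 (putdown(D)): towers=[A/F; B; C/E; D] holding=-
step 3 (unstack(E, C)): towers=[A/F; B; C; D] holding=E
step 4 (putdown(E)): towers=[A/F; B; C; D; E] holding=-
step 5 (pickup(C)): towers=[A/F; B; D; E] holding=C
step 6 (stack(C, F)): towers=[A/F/C; B; D; E] holding=-
step 7 (pickup(B)): towers=[A/F/C; D; E] holding=B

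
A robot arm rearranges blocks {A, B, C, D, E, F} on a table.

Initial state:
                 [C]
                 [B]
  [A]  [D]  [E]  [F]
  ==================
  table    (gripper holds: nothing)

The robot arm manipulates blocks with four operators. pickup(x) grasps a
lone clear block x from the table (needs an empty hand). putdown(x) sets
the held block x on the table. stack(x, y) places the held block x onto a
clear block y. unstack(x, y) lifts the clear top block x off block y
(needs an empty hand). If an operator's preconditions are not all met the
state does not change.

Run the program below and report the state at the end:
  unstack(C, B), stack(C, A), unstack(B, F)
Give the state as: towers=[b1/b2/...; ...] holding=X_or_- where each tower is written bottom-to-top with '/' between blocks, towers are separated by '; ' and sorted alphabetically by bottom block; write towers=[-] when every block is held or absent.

step 1 (unstack(C, B)): towers=[A; D; E; F/B] holding=C
step 2 (stack(C, A)): towers=[A/C; D; E; F/B] holding=-
step 3 (unstack(B, F)): towers=[A/C; D; E; F] holding=B

towers=[A/C; D; E; F] holding=B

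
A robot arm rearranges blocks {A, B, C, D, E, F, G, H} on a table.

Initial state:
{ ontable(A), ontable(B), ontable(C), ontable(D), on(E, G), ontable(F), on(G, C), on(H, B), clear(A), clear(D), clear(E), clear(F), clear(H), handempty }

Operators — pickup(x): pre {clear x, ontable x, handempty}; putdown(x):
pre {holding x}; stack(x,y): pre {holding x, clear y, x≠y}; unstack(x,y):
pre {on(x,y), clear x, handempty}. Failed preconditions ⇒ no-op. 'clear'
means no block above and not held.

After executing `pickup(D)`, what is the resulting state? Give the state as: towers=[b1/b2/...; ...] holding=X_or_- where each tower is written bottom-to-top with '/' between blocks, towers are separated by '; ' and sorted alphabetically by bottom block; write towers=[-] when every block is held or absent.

towers=[A; B/H; C/G/E; F] holding=D

before: towers=[A; B/H; C/G/E; D; F] holding=-
pre[pickup(D)]: clear(D) ✓, ontable(D) ✓, handempty ✓
all met → apply pickup(D)
after:  towers=[A; B/H; C/G/E; F] holding=D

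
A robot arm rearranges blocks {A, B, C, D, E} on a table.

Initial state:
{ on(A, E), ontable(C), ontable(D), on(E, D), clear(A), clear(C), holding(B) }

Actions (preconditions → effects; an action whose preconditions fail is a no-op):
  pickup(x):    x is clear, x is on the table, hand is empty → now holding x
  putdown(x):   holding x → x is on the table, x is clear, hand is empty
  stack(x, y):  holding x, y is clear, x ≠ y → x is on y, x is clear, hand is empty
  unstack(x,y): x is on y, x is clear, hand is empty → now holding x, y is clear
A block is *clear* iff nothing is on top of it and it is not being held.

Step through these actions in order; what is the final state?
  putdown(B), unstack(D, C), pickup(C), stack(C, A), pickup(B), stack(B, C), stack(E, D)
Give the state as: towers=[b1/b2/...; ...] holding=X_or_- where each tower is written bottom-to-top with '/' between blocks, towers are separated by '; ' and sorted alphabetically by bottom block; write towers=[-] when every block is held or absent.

towers=[D/E/A/C/B] holding=-

step 1 (putdown(B)): towers=[B; C; D/E/A] holding=-
step 2 (unstack(D, C)) [no-op]: towers=[B; C; D/E/A] holding=-
step 3 (pickup(C)): towers=[B; D/E/A] holding=C
step 4 (stack(C, A)): towers=[B; D/E/A/C] holding=-
step 5 (pickup(B)): towers=[D/E/A/C] holding=B
step 6 (stack(B, C)): towers=[D/E/A/C/B] holding=-
step 7 (stack(E, D)) [no-op]: towers=[D/E/A/C/B] holding=-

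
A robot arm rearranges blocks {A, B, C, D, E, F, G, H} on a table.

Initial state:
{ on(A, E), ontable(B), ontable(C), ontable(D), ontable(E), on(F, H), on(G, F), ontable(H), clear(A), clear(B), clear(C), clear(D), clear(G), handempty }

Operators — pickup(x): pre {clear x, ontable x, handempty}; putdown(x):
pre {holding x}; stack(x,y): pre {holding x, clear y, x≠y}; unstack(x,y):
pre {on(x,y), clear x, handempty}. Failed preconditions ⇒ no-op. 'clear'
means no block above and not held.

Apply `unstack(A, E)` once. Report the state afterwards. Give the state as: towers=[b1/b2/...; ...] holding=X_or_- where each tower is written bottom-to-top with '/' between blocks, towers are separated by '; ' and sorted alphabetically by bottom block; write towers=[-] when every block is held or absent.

towers=[B; C; D; E; H/F/G] holding=A

before: towers=[B; C; D; E/A; H/F/G] holding=-
pre[unstack(A, E)]: on(A,E) yes, clear(A) yes, handempty yes
all met → apply unstack(A, E)
after:  towers=[B; C; D; E; H/F/G] holding=A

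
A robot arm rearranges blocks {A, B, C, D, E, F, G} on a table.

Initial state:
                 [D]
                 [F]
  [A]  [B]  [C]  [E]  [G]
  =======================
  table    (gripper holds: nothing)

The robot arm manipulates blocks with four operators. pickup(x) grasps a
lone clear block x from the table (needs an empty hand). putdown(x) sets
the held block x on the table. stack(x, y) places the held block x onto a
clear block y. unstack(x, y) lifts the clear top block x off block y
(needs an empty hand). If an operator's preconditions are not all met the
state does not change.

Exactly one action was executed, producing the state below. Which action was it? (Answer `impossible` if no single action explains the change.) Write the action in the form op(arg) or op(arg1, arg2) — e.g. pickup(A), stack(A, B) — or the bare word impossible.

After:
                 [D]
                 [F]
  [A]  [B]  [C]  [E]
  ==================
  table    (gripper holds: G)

pickup(G)

target: towers=[A; B; C; E/F/D] holding=G
         pickup(B) → towers=[A; C; E/F/D; G] holding=B
         pickup(G) → towers=[A; B; C; E/F/D] holding=G  ← match
     unstack(D, F) → towers=[A; B; C; E/F; G] holding=D
         pickup(A) → towers=[B; C; E/F/D; G] holding=A
         pickup(C) → towers=[A; B; E/F/D; G] holding=C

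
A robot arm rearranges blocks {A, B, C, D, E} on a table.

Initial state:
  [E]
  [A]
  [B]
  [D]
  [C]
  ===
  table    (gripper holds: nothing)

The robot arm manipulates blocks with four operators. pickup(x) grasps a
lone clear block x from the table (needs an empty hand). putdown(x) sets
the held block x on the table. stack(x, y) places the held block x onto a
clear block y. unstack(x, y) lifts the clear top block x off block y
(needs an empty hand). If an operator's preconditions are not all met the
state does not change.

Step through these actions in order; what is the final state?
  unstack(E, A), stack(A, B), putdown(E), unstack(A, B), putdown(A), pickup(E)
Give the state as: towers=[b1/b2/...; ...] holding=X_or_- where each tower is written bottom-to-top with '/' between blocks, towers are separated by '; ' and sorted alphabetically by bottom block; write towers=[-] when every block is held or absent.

towers=[A; C/D/B] holding=E

step 1 (unstack(E, A)): towers=[C/D/B/A] holding=E
step 2 (stack(A, B)) [no-op]: towers=[C/D/B/A] holding=E
step 3 (putdown(E)): towers=[C/D/B/A; E] holding=-
step 4 (unstack(A, B)): towers=[C/D/B; E] holding=A
step 5 (putdown(A)): towers=[A; C/D/B; E] holding=-
step 6 (pickup(E)): towers=[A; C/D/B] holding=E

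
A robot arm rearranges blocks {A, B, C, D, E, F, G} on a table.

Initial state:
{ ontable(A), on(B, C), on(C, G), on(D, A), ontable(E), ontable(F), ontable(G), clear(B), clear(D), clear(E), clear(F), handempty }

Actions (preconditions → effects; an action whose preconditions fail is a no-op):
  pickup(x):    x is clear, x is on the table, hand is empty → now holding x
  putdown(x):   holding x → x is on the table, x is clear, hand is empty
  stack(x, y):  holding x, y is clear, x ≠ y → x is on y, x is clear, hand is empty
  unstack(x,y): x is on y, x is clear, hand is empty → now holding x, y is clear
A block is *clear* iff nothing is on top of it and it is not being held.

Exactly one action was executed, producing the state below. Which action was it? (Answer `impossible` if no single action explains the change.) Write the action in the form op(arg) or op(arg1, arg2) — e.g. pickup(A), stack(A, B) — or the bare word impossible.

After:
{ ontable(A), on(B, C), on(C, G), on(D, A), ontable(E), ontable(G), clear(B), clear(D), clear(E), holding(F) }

target: towers=[A/D; E; G/C/B] holding=F
     unstack(B, C) → towers=[A/D; E; F; G/C] holding=B
         pickup(F) → towers=[A/D; E; G/C/B] holding=F  ← match
     unstack(D, A) → towers=[A; E; F; G/C/B] holding=D
         pickup(E) → towers=[A/D; F; G/C/B] holding=E

pickup(F)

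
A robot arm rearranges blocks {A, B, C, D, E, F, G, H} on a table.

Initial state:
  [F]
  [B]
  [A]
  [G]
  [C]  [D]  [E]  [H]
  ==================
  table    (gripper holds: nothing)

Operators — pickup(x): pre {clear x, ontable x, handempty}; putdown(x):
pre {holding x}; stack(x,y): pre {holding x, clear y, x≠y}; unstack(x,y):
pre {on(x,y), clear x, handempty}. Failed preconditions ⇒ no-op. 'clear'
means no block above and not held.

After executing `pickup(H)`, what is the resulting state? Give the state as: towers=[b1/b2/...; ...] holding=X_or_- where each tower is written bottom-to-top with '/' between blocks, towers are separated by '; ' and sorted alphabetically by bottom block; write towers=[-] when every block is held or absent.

before: towers=[C/G/A/B/F; D; E; H] holding=-
pre[pickup(H)]: clear(H) yes, ontable(H) yes, handempty yes
all met → apply pickup(H)
after:  towers=[C/G/A/B/F; D; E] holding=H

towers=[C/G/A/B/F; D; E] holding=H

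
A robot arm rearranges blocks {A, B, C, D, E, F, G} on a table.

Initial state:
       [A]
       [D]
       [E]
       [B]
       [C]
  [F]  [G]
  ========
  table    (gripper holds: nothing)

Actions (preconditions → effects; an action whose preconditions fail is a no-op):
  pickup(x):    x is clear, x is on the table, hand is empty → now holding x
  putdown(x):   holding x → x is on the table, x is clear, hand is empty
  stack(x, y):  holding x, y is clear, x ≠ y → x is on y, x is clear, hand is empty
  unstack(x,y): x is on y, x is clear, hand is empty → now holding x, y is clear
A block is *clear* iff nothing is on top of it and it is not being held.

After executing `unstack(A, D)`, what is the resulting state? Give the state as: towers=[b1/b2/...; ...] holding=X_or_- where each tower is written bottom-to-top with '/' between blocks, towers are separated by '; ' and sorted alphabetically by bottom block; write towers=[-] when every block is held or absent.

towers=[F; G/C/B/E/D] holding=A

before: towers=[F; G/C/B/E/D/A] holding=-
pre[unstack(A, D)]: on(A,D) ok, clear(A) ok, handempty ok
all met → apply unstack(A, D)
after:  towers=[F; G/C/B/E/D] holding=A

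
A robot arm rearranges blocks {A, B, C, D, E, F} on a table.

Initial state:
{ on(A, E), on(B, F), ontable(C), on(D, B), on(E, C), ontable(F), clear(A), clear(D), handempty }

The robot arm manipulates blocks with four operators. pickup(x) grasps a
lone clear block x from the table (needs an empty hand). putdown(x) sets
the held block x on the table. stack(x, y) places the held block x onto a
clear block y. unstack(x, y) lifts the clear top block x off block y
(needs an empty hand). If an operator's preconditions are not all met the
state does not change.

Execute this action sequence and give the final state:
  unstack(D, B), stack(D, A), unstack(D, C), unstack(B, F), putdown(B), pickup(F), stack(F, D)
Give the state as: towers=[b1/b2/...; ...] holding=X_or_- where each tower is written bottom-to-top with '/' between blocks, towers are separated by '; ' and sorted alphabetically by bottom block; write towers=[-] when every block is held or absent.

towers=[B; C/E/A/D/F] holding=-

step 1 (unstack(D, B)): towers=[C/E/A; F/B] holding=D
step 2 (stack(D, A)): towers=[C/E/A/D; F/B] holding=-
step 3 (unstack(D, C)) [no-op]: towers=[C/E/A/D; F/B] holding=-
step 4 (unstack(B, F)): towers=[C/E/A/D; F] holding=B
step 5 (putdown(B)): towers=[B; C/E/A/D; F] holding=-
step 6 (pickup(F)): towers=[B; C/E/A/D] holding=F
step 7 (stack(F, D)): towers=[B; C/E/A/D/F] holding=-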